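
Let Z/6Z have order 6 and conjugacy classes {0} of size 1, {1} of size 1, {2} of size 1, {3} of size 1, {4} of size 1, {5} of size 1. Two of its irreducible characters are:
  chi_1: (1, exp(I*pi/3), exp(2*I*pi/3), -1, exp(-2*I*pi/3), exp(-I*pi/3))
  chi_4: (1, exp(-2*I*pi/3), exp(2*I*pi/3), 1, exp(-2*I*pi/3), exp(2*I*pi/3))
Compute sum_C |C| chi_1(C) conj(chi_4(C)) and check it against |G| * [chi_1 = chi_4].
Sum = 0; so <chi_1, chi_4> = 0 (distinct irreducibles are orthogonal).

Reasoning: Compute term by term over conjugacy classes (|C| * chi_1(C) * conj(chi_4(C))):
  1*(1)*conj(1) + 1*(exp(I*pi/3))*conj(exp(-2*I*pi/3)) + 1*(exp(2*I*pi/3))*conj(exp(2*I*pi/3)) + 1*(-1)*conj(1) + 1*(exp(-2*I*pi/3))*conj(exp(-2*I*pi/3)) + 1*(exp(-I*pi/3))*conj(exp(2*I*pi/3))
  = (1) + (-1) + (1) + (-1) + (1) + (-1)
  = 0.
(Exp terms are combined using exp(i*s)*conj(exp(i*t)) = exp(i*(s-t)), and sums of them are collapsed using the identity that for every m > 1 the m distinct m-th roots of unity sum to 0, e.g. 1 + exp(2*I*pi/3) + exp(-2*I*pi/3) = 0.)
Dividing by |G| = 6 gives 0/6 = 0, matching the row-orthogonality relation <chi_1, chi_4> = [chi_1 = chi_4].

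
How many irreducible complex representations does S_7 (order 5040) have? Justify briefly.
15

Working: The number of irreducible complex representations of a finite group equals its number of conjugacy classes. Conjugacy classes in S_7 correspond to cycle types, i.e. partitions of 7; there are p(7) = 15 of them, so S_7 (order 5040) has exactly 15 irreducible complex representations.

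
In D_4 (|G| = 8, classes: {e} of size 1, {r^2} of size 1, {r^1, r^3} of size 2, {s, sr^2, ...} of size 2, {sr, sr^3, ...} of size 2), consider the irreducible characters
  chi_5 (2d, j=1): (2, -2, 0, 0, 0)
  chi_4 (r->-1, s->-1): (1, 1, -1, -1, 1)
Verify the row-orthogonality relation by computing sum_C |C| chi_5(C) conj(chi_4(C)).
Sum = 0; so <chi_5, chi_4> = 0 (distinct irreducibles are orthogonal).

Argument: Compute term by term over conjugacy classes (|C| * chi_5(C) * conj(chi_4(C))):
  1*(2)*conj(1) + 1*(-2)*conj(1) + 2*(0)*conj(-1) + 2*(0)*conj(-1) + 2*(0)*conj(1)
  = (2) + (-2) + (0) + (0) + (0)
  = 0.
Dividing by |G| = 8 gives 0/8 = 0, matching the row-orthogonality relation <chi_5, chi_4> = [chi_5 = chi_4].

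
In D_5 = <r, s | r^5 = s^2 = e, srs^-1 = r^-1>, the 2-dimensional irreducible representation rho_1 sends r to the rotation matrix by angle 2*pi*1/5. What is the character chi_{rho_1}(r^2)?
chi_{rho_1}(r^2) = 2*cos(2*pi*1*2/5) = -sqrt(5)/2 - 1/2

Derivation: rho_1(r^2) is rotation by angle 2*pi*1*2/5, whose trace is 2*cos(2*pi*1*2/5) = -sqrt(5)/2 - 1/2.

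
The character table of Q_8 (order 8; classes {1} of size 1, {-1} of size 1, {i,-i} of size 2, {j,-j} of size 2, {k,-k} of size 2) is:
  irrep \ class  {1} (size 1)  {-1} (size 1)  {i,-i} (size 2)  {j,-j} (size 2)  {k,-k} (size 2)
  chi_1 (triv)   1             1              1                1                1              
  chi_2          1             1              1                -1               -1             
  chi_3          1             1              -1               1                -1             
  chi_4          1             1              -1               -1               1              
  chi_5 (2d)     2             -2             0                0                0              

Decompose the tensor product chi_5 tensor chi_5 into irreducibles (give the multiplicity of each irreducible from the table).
chi_5 tensor chi_5 = chi_1 + chi_2 + chi_3 + chi_4 (all other irreducibles have multiplicity 0).

Solution. The character of a tensor product is the pointwise product (chi_5 * chi_5)(C) = chi_5(C) * chi_5(C):
  {1}: (2)*(2), {-1}: (-2)*(-2), {i,-i}: (0)*(0), {j,-j}: (0)*(0), {k,-k}: (0)*(0)
so (chi_5 * chi_5) takes values
  {1} -> 4, {-1} -> 4, {i,-i} -> 0, {j,-j} -> 0, {k,-k} -> 0.
Now take the inner product of this character with each irreducible chi from the table, <chi_5*chi_5, chi> = (1/8) sum_C |C| (chi_5*chi_5)(C) conj(chi(C)):
  <chi_5*chi_5, chi_1> = (1/8)[1*(4)*conj(1) + 1*(4)*conj(1) + 2*(0)*conj(1) + 2*(0)*conj(1) + 2*(0)*conj(1)]
      = (1/8)[(4) + (4) + (0) + (0) + (0)] = 8/8 = 1
  <chi_5*chi_5, chi_2> = (1/8)[1*(4)*conj(1) + 1*(4)*conj(1) + 2*(0)*conj(1) + 2*(0)*conj(-1) + 2*(0)*conj(-1)]
      = (1/8)[(4) + (4) + (0) + (0) + (0)] = 8/8 = 1
  <chi_5*chi_5, chi_3> = (1/8)[1*(4)*conj(1) + 1*(4)*conj(1) + 2*(0)*conj(-1) + 2*(0)*conj(1) + 2*(0)*conj(-1)]
      = (1/8)[(4) + (4) + (0) + (0) + (0)] = 8/8 = 1
  <chi_5*chi_5, chi_4> = (1/8)[1*(4)*conj(1) + 1*(4)*conj(1) + 2*(0)*conj(-1) + 2*(0)*conj(-1) + 2*(0)*conj(1)]
      = (1/8)[(4) + (4) + (0) + (0) + (0)] = 8/8 = 1
  <chi_5*chi_5, chi_5> = (1/8)[1*(4)*conj(2) + 1*(4)*conj(-2) + 2*(0)*conj(0) + 2*(0)*conj(0) + 2*(0)*conj(0)]
      = (1/8)[(8) + (-8) + (0) + (0) + (0)] = 0/8 = 0
Hence the multiplicities are chi_1: 1, chi_2: 1, chi_3: 1, chi_4: 1. Dimension check: dim(chi_5)*dim(chi_5) = 2*2 = 4 and sum (mult * dim) = 1*1 + 1*1 + 1*1 + 1*1 = 4.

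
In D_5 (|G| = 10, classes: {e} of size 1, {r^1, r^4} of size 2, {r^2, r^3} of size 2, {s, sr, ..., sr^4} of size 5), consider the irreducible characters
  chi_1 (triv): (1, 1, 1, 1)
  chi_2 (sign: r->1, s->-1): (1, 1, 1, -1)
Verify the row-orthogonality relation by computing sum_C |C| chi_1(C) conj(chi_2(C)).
Sum = 0; so <chi_1, chi_2> = 0 (distinct irreducibles are orthogonal).

Why: Compute term by term over conjugacy classes (|C| * chi_1(C) * conj(chi_2(C))):
  1*(1)*conj(1) + 2*(1)*conj(1) + 2*(1)*conj(1) + 5*(1)*conj(-1)
  = (1) + (2) + (2) + (-5)
  = 0.
Dividing by |G| = 10 gives 0/10 = 0, matching the row-orthogonality relation <chi_1, chi_2> = [chi_1 = chi_2].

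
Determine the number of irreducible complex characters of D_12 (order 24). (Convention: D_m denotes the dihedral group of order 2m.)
9

Argument: The number of irreducible complex representations of a finite group equals its number of conjugacy classes. D_12 has 9 conjugacy classes (n/2 + 3 for n even), so D_12 (order 24) has exactly 9 irreducible complex representations.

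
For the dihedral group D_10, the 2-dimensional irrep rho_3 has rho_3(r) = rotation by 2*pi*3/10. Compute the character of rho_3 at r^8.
chi_{rho_3}(r^8) = 2*cos(2*pi*3*8/10) = -sqrt(5)/2 - 1/2

Derivation: rho_3(r^8) is rotation by angle 2*pi*3*8/10, whose trace is 2*cos(2*pi*3*8/10) = -sqrt(5)/2 - 1/2.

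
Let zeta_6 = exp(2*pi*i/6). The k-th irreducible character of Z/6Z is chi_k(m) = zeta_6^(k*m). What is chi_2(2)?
chi_2(2) = zeta_6^4 = exp(-2*I*pi/3)

Proof sketch: chi_2(2) = zeta_6^(2*2) = zeta_6^4. Since zeta_6^6 = 1, this equals zeta_6^4 = exp(2*pi*i*4/6) = exp(-2*I*pi/3).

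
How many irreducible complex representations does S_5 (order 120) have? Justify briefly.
7

Argument: The number of irreducible complex representations of a finite group equals its number of conjugacy classes. Conjugacy classes in S_5 correspond to cycle types, i.e. partitions of 5; there are p(5) = 7 of them, so S_5 (order 120) has exactly 7 irreducible complex representations.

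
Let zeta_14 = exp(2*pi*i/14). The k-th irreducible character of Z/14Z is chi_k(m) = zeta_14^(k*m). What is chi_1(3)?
chi_1(3) = zeta_14^3 = exp(3*I*pi/7)

Justification: chi_1(3) = zeta_14^(1*3) = zeta_14^3. Since zeta_14^14 = 1, this equals zeta_14^3 = exp(2*pi*i*3/14) = exp(3*I*pi/7).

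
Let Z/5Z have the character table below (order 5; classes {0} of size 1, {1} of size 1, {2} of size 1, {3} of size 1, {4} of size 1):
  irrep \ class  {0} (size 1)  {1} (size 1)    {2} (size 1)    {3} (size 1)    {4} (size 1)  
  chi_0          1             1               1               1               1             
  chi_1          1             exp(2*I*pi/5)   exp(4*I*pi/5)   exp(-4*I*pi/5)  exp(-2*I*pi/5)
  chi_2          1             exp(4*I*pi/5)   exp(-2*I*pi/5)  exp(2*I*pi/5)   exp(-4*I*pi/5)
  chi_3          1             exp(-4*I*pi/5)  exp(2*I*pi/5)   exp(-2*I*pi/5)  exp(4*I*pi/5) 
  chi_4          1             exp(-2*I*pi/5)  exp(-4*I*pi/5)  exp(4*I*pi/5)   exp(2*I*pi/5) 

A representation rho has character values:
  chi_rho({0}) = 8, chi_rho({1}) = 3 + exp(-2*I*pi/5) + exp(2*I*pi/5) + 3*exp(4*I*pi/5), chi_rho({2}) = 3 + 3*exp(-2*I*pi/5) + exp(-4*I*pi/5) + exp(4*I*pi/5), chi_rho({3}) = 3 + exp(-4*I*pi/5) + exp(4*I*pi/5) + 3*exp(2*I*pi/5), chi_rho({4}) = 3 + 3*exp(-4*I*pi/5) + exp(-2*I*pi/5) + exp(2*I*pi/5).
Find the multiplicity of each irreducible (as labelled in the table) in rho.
Multiplicities: chi_0: 3, chi_1: 1, chi_2: 3, chi_3: 0, chi_4: 1.

Explanation: Use <chi_rho, chi> = (1/|G|) sum_C |C| * chi_rho(C) * conj(chi(C)) with |G| = 5 for each irreducible chi in the table:
  <chi_rho, chi_0> = (1/5)[1*(8)*conj(1) + 1*(3 + exp(-2*I*pi/5) + exp(2*I*pi/5) + 3*exp(4*I*pi/5))*conj(1) + 1*(3 + 3*exp(-2*I*pi/5) + exp(-4*I*pi/5) + exp(4*I*pi/5))*conj(1) + 1*(3 + exp(-4*I*pi/5) + exp(4*I*pi/5) + 3*exp(2*I*pi/5))*conj(1) + 1*(3 + 3*exp(-4*I*pi/5) + exp(-2*I*pi/5) + exp(2*I*pi/5))*conj(1)]
      = (1/5)[(8) + (3 + exp(-2*I*pi/5) + exp(2*I*pi/5) + 3*exp(4*I*pi/5)) + (3 + 3*exp(-2*I*pi/5) + exp(-4*I*pi/5) + exp(4*I*pi/5)) + (3 + exp(-4*I*pi/5) + exp(4*I*pi/5) + 3*exp(2*I*pi/5)) + (3 + 3*exp(-4*I*pi/5) + exp(-2*I*pi/5) + exp(2*I*pi/5))] = 15/5 = 3
  <chi_rho, chi_1> = (1/5)[1*(8)*conj(1) + 1*(3 + exp(-2*I*pi/5) + exp(2*I*pi/5) + 3*exp(4*I*pi/5))*conj(exp(2*I*pi/5)) + 1*(3 + 3*exp(-2*I*pi/5) + exp(-4*I*pi/5) + exp(4*I*pi/5))*conj(exp(4*I*pi/5)) + 1*(3 + exp(-4*I*pi/5) + exp(4*I*pi/5) + 3*exp(2*I*pi/5))*conj(exp(-4*I*pi/5)) + 1*(3 + 3*exp(-4*I*pi/5) + exp(-2*I*pi/5) + exp(2*I*pi/5))*conj(exp(-2*I*pi/5))]
      = (1/5)[(8) + (1 + 3*exp(-2*I*pi/5) + exp(-4*I*pi/5) + 3*exp(2*I*pi/5)) + (1 + 3*exp(-4*I*pi/5) + exp(2*I*pi/5) + 3*exp(4*I*pi/5)) + (1 + 3*exp(-4*I*pi/5) + exp(-2*I*pi/5) + 3*exp(4*I*pi/5)) + (1 + 3*exp(-2*I*pi/5) + exp(4*I*pi/5) + 3*exp(2*I*pi/5))] = 5/5 = 1
  <chi_rho, chi_2> = (1/5)[1*(8)*conj(1) + 1*(3 + exp(-2*I*pi/5) + exp(2*I*pi/5) + 3*exp(4*I*pi/5))*conj(exp(4*I*pi/5)) + 1*(3 + 3*exp(-2*I*pi/5) + exp(-4*I*pi/5) + exp(4*I*pi/5))*conj(exp(-2*I*pi/5)) + 1*(3 + exp(-4*I*pi/5) + exp(4*I*pi/5) + 3*exp(2*I*pi/5))*conj(exp(2*I*pi/5)) + 1*(3 + 3*exp(-4*I*pi/5) + exp(-2*I*pi/5) + exp(2*I*pi/5))*conj(exp(-4*I*pi/5))]
      = (1/5)[(8) + (3 + 3*exp(-4*I*pi/5) + exp(-2*I*pi/5) + exp(4*I*pi/5)) + (3 + exp(-2*I*pi/5) + exp(-4*I*pi/5) + 3*exp(2*I*pi/5)) + (3 + 3*exp(-2*I*pi/5) + exp(4*I*pi/5) + exp(2*I*pi/5)) + (3 + exp(-4*I*pi/5) + exp(2*I*pi/5) + 3*exp(4*I*pi/5))] = 15/5 = 3
  <chi_rho, chi_3> = (1/5)[1*(8)*conj(1) + 1*(3 + exp(-2*I*pi/5) + exp(2*I*pi/5) + 3*exp(4*I*pi/5))*conj(exp(-4*I*pi/5)) + 1*(3 + 3*exp(-2*I*pi/5) + exp(-4*I*pi/5) + exp(4*I*pi/5))*conj(exp(2*I*pi/5)) + 1*(3 + exp(-4*I*pi/5) + exp(4*I*pi/5) + 3*exp(2*I*pi/5))*conj(exp(-2*I*pi/5)) + 1*(3 + 3*exp(-4*I*pi/5) + exp(-2*I*pi/5) + exp(2*I*pi/5))*conj(exp(4*I*pi/5))]
      = (1/5)[(8) + (3*exp(-2*I*pi/5) + exp(-4*I*pi/5) + exp(2*I*pi/5) + 3*exp(4*I*pi/5)) + (3*exp(-2*I*pi/5) + 3*exp(-4*I*pi/5) + exp(4*I*pi/5) + exp(2*I*pi/5)) + (exp(-2*I*pi/5) + exp(-4*I*pi/5) + 3*exp(4*I*pi/5) + 3*exp(2*I*pi/5)) + (3*exp(-4*I*pi/5) + exp(-2*I*pi/5) + exp(4*I*pi/5) + 3*exp(2*I*pi/5))] = 0/5 = 0
  <chi_rho, chi_4> = (1/5)[1*(8)*conj(1) + 1*(3 + exp(-2*I*pi/5) + exp(2*I*pi/5) + 3*exp(4*I*pi/5))*conj(exp(-2*I*pi/5)) + 1*(3 + 3*exp(-2*I*pi/5) + exp(-4*I*pi/5) + exp(4*I*pi/5))*conj(exp(-4*I*pi/5)) + 1*(3 + exp(-4*I*pi/5) + exp(4*I*pi/5) + 3*exp(2*I*pi/5))*conj(exp(4*I*pi/5)) + 1*(3 + 3*exp(-4*I*pi/5) + exp(-2*I*pi/5) + exp(2*I*pi/5))*conj(exp(2*I*pi/5))]
      = (1/5)[(8) + (1 + 3*exp(-4*I*pi/5) + exp(4*I*pi/5) + 3*exp(2*I*pi/5)) + (1 + exp(-2*I*pi/5) + 3*exp(4*I*pi/5) + 3*exp(2*I*pi/5)) + (1 + 3*exp(-2*I*pi/5) + 3*exp(-4*I*pi/5) + exp(2*I*pi/5)) + (1 + 3*exp(-2*I*pi/5) + exp(-4*I*pi/5) + 3*exp(4*I*pi/5))] = 5/5 = 1
(Exp terms are combined using exp(i*s)*conj(exp(i*t)) = exp(i*(s-t)), and sums of them are collapsed using the identity that for every m > 1 the m distinct m-th roots of unity sum to 0, e.g. 1 + exp(2*I*pi/3) + exp(-2*I*pi/3) = 0.)
Dimension check: dim(rho) = sum (mult * dim) = 3*1 + 1*1 + 3*1 + 0*1 + 1*1 = 8 = chi_rho(e) = 8.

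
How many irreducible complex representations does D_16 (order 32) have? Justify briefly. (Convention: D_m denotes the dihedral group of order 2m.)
11

Solution. The number of irreducible complex representations of a finite group equals its number of conjugacy classes. D_16 has 11 conjugacy classes (n/2 + 3 for n even), so D_16 (order 32) has exactly 11 irreducible complex representations.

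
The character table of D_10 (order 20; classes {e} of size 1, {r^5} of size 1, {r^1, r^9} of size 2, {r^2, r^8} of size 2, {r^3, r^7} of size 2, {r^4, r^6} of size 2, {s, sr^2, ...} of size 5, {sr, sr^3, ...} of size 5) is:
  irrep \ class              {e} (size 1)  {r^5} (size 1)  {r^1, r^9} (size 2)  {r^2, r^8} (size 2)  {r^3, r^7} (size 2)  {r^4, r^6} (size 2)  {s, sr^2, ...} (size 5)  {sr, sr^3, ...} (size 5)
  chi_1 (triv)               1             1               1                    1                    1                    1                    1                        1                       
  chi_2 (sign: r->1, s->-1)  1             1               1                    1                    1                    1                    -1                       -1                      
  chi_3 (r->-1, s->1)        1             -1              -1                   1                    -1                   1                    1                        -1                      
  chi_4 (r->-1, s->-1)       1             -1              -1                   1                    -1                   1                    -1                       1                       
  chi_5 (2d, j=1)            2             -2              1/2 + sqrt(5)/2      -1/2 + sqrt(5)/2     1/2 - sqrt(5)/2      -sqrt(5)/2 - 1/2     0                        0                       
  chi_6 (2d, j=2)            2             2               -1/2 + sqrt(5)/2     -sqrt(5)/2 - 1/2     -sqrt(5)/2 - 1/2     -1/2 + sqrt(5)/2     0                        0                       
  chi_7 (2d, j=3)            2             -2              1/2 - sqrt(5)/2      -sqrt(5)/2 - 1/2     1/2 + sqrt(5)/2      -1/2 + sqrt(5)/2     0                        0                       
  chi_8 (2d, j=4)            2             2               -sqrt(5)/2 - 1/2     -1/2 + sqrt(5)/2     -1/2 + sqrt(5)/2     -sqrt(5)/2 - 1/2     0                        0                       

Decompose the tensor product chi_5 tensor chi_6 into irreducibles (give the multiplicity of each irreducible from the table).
chi_5 tensor chi_6 = chi_5 + chi_7 (all other irreducibles have multiplicity 0).

Details: The character of a tensor product is the pointwise product (chi_5 * chi_6)(C) = chi_5(C) * chi_6(C):
  {e}: (2)*(2), {r^5}: (-2)*(2), {r^1, r^9}: (1/2 + sqrt(5)/2)*(-1/2 + sqrt(5)/2), {r^2, r^8}: (-1/2 + sqrt(5)/2)*(-sqrt(5)/2 - 1/2), {r^3, r^7}: (1/2 - sqrt(5)/2)*(-sqrt(5)/2 - 1/2), {r^4, r^6}: (-sqrt(5)/2 - 1/2)*(-1/2 + sqrt(5)/2), {s, sr^2, ...}: (0)*(0), {sr, sr^3, ...}: (0)*(0)
so (chi_5 * chi_6) takes values
  {e} -> 4, {r^5} -> -4, {r^1, r^9} -> 1, {r^2, r^8} -> -1, {r^3, r^7} -> 1, {r^4, r^6} -> -1, {s, sr^2, ...} -> 0, {sr, sr^3, ...} -> 0.
Now take the inner product of this character with each irreducible chi from the table, <chi_5*chi_6, chi> = (1/20) sum_C |C| (chi_5*chi_6)(C) conj(chi(C)):
  <chi_5*chi_6, chi_1> = (1/20)[1*(4)*conj(1) + 1*(-4)*conj(1) + 2*(1)*conj(1) + 2*(-1)*conj(1) + 2*(1)*conj(1) + 2*(-1)*conj(1) + 5*(0)*conj(1) + 5*(0)*conj(1)]
      = (1/20)[(4) + (-4) + (2) + (-2) + (2) + (-2) + (0) + (0)] = 0/20 = 0
  <chi_5*chi_6, chi_2> = (1/20)[1*(4)*conj(1) + 1*(-4)*conj(1) + 2*(1)*conj(1) + 2*(-1)*conj(1) + 2*(1)*conj(1) + 2*(-1)*conj(1) + 5*(0)*conj(-1) + 5*(0)*conj(-1)]
      = (1/20)[(4) + (-4) + (2) + (-2) + (2) + (-2) + (0) + (0)] = 0/20 = 0
  <chi_5*chi_6, chi_3> = (1/20)[1*(4)*conj(1) + 1*(-4)*conj(-1) + 2*(1)*conj(-1) + 2*(-1)*conj(1) + 2*(1)*conj(-1) + 2*(-1)*conj(1) + 5*(0)*conj(1) + 5*(0)*conj(-1)]
      = (1/20)[(4) + (4) + (-2) + (-2) + (-2) + (-2) + (0) + (0)] = 0/20 = 0
  <chi_5*chi_6, chi_4> = (1/20)[1*(4)*conj(1) + 1*(-4)*conj(-1) + 2*(1)*conj(-1) + 2*(-1)*conj(1) + 2*(1)*conj(-1) + 2*(-1)*conj(1) + 5*(0)*conj(-1) + 5*(0)*conj(1)]
      = (1/20)[(4) + (4) + (-2) + (-2) + (-2) + (-2) + (0) + (0)] = 0/20 = 0
  <chi_5*chi_6, chi_5> = (1/20)[1*(4)*conj(2) + 1*(-4)*conj(-2) + 2*(1)*conj(1/2 + sqrt(5)/2) + 2*(-1)*conj(-1/2 + sqrt(5)/2) + 2*(1)*conj(1/2 - sqrt(5)/2) + 2*(-1)*conj(-sqrt(5)/2 - 1/2) + 5*(0)*conj(0) + 5*(0)*conj(0)]
      = (1/20)[(8) + (8) + (1 + sqrt(5)) + (1 - sqrt(5)) + (1 - sqrt(5)) + (1 + sqrt(5)) + (0) + (0)] = 20/20 = 1
  <chi_5*chi_6, chi_6> = (1/20)[1*(4)*conj(2) + 1*(-4)*conj(2) + 2*(1)*conj(-1/2 + sqrt(5)/2) + 2*(-1)*conj(-sqrt(5)/2 - 1/2) + 2*(1)*conj(-sqrt(5)/2 - 1/2) + 2*(-1)*conj(-1/2 + sqrt(5)/2) + 5*(0)*conj(0) + 5*(0)*conj(0)]
      = (1/20)[(8) + (-8) + (-1 + sqrt(5)) + (1 + sqrt(5)) + (-sqrt(5) - 1) + (1 - sqrt(5)) + (0) + (0)] = 0/20 = 0
  <chi_5*chi_6, chi_7> = (1/20)[1*(4)*conj(2) + 1*(-4)*conj(-2) + 2*(1)*conj(1/2 - sqrt(5)/2) + 2*(-1)*conj(-sqrt(5)/2 - 1/2) + 2*(1)*conj(1/2 + sqrt(5)/2) + 2*(-1)*conj(-1/2 + sqrt(5)/2) + 5*(0)*conj(0) + 5*(0)*conj(0)]
      = (1/20)[(8) + (8) + (1 - sqrt(5)) + (1 + sqrt(5)) + (1 + sqrt(5)) + (1 - sqrt(5)) + (0) + (0)] = 20/20 = 1
  <chi_5*chi_6, chi_8> = (1/20)[1*(4)*conj(2) + 1*(-4)*conj(2) + 2*(1)*conj(-sqrt(5)/2 - 1/2) + 2*(-1)*conj(-1/2 + sqrt(5)/2) + 2*(1)*conj(-1/2 + sqrt(5)/2) + 2*(-1)*conj(-sqrt(5)/2 - 1/2) + 5*(0)*conj(0) + 5*(0)*conj(0)]
      = (1/20)[(8) + (-8) + (-sqrt(5) - 1) + (1 - sqrt(5)) + (-1 + sqrt(5)) + (1 + sqrt(5)) + (0) + (0)] = 0/20 = 0
Hence the multiplicities are chi_5: 1, chi_7: 1. Dimension check: dim(chi_5)*dim(chi_6) = 2*2 = 4 and sum (mult * dim) = 1*2 + 1*2 = 4.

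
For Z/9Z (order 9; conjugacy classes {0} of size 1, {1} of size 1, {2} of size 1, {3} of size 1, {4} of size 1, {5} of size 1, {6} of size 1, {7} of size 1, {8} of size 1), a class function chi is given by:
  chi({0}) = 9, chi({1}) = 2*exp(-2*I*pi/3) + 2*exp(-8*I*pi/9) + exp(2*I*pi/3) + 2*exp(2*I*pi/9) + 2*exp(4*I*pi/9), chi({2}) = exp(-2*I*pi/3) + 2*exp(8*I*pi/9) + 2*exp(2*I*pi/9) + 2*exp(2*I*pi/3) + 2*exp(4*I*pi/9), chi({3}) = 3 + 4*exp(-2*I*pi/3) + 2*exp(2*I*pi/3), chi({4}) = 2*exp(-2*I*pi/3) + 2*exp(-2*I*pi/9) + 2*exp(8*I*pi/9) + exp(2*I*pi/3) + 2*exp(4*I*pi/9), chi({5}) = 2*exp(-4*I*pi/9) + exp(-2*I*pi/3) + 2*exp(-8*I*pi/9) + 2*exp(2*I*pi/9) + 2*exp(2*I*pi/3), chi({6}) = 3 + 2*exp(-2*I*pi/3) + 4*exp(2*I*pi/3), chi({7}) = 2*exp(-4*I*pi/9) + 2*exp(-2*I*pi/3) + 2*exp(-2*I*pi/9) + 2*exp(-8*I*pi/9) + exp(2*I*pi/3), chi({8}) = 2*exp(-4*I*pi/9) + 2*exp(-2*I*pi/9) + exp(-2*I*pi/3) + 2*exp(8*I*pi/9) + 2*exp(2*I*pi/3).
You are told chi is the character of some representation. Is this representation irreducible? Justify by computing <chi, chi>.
Not irreducible (reducible): <chi, chi> = 17 > 1.

Why: <chi, chi> = (1/|G|) sum_C |C| * |chi(C)|^2 = (1/9)[1*|9|^2 + 1*|2*exp(-2*I*pi/3) + 2*exp(-8*I*pi/9) + exp(2*I*pi/3) + 2*exp(2*I*pi/9) + 2*exp(4*I*pi/9)|^2 + 1*|exp(-2*I*pi/3) + 2*exp(8*I*pi/9) + 2*exp(2*I*pi/9) + 2*exp(2*I*pi/3) + 2*exp(4*I*pi/9)|^2 + 1*|3 + 4*exp(-2*I*pi/3) + 2*exp(2*I*pi/3)|^2 + 1*|2*exp(-2*I*pi/3) + 2*exp(-2*I*pi/9) + 2*exp(8*I*pi/9) + exp(2*I*pi/3) + 2*exp(4*I*pi/9)|^2 + 1*|2*exp(-4*I*pi/9) + exp(-2*I*pi/3) + 2*exp(-8*I*pi/9) + 2*exp(2*I*pi/9) + 2*exp(2*I*pi/3)|^2 + 1*|3 + 2*exp(-2*I*pi/3) + 4*exp(2*I*pi/3)|^2 + 1*|2*exp(-4*I*pi/9) + 2*exp(-2*I*pi/3) + 2*exp(-2*I*pi/9) + 2*exp(-8*I*pi/9) + exp(2*I*pi/3)|^2 + 1*|2*exp(-4*I*pi/9) + 2*exp(-2*I*pi/9) + exp(-2*I*pi/3) + 2*exp(8*I*pi/9) + 2*exp(2*I*pi/3)|^2]
  = (1/9)[(81) + (17 + 10*exp(-2*I*pi/9) + 6*exp(-2*I*pi/3) + 12*exp(-8*I*pi/9) + 4*exp(-4*I*pi/9) + 4*exp(4*I*pi/9) + 12*exp(8*I*pi/9) + 6*exp(2*I*pi/3) + 10*exp(2*I*pi/9)) + (17 + 10*exp(-4*I*pi/9) + 12*exp(-2*I*pi/9) + 6*exp(-2*I*pi/3) + 4*exp(-8*I*pi/9) + 4*exp(8*I*pi/9) + 6*exp(2*I*pi/3) + 12*exp(2*I*pi/9) + 10*exp(4*I*pi/9)) + (3) + (17 + 12*exp(-4*I*pi/9) + 6*exp(-2*I*pi/3) + 10*exp(-8*I*pi/9) + 4*exp(-2*I*pi/9) + 4*exp(2*I*pi/9) + 10*exp(8*I*pi/9) + 6*exp(2*I*pi/3) + 12*exp(4*I*pi/9)) + (17 + 12*exp(-4*I*pi/9) + 6*exp(-2*I*pi/3) + 10*exp(-8*I*pi/9) + 4*exp(-2*I*pi/9) + 4*exp(2*I*pi/9) + 10*exp(8*I*pi/9) + 6*exp(2*I*pi/3) + 12*exp(4*I*pi/9)) + (3) + (17 + 10*exp(-4*I*pi/9) + 12*exp(-2*I*pi/9) + 6*exp(-2*I*pi/3) + 4*exp(-8*I*pi/9) + 4*exp(8*I*pi/9) + 6*exp(2*I*pi/3) + 12*exp(2*I*pi/9) + 10*exp(4*I*pi/9)) + (17 + 10*exp(-2*I*pi/9) + 6*exp(-2*I*pi/3) + 12*exp(-8*I*pi/9) + 4*exp(-4*I*pi/9) + 4*exp(4*I*pi/9) + 12*exp(8*I*pi/9) + 6*exp(2*I*pi/3) + 10*exp(2*I*pi/9))] = 153/9 = 17.
(Exp terms are combined using exp(i*s)*conj(exp(i*t)) = exp(i*(s-t)), and sums of them are collapsed using the identity that for every m > 1 the m distinct m-th roots of unity sum to 0, e.g. 1 + exp(2*I*pi/3) + exp(-2*I*pi/3) = 0.)
A character is irreducible iff <chi, chi> = 1, so this representation is reducible.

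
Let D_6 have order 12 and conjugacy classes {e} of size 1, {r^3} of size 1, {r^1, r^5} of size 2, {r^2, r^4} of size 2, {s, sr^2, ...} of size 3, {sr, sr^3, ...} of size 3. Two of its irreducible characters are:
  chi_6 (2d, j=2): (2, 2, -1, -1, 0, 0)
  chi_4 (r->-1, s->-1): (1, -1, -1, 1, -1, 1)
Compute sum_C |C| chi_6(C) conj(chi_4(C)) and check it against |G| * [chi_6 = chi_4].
Sum = 0; so <chi_6, chi_4> = 0 (distinct irreducibles are orthogonal).

Working: Compute term by term over conjugacy classes (|C| * chi_6(C) * conj(chi_4(C))):
  1*(2)*conj(1) + 1*(2)*conj(-1) + 2*(-1)*conj(-1) + 2*(-1)*conj(1) + 3*(0)*conj(-1) + 3*(0)*conj(1)
  = (2) + (-2) + (2) + (-2) + (0) + (0)
  = 0.
Dividing by |G| = 12 gives 0/12 = 0, matching the row-orthogonality relation <chi_6, chi_4> = [chi_6 = chi_4].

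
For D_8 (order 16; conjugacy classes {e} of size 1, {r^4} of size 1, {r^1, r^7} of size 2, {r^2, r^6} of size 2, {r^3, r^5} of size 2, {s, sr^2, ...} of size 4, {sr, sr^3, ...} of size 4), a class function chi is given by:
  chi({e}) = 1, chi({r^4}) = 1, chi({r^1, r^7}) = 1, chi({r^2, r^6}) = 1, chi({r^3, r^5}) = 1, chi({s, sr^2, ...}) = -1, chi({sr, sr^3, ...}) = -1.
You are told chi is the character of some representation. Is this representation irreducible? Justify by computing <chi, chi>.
Irreducible: <chi, chi> = 1.

Explanation: <chi, chi> = (1/|G|) sum_C |C| * |chi(C)|^2 = (1/16)[1*|1|^2 + 1*|1|^2 + 2*|1|^2 + 2*|1|^2 + 2*|1|^2 + 4*|-1|^2 + 4*|-1|^2]
  = (1/16)[(1) + (1) + (2) + (2) + (2) + (4) + (4)] = 16/16 = 1.
A character is irreducible iff <chi, chi> = 1, so this representation is irreducible.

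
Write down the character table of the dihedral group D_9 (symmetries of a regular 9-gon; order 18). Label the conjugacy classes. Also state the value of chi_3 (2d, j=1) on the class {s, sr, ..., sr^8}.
Conjugacy classes: {e} of size 1, {r^1, r^8} of size 2, {r^2, r^7} of size 2, {r^3, r^6} of size 2, {r^4, r^5} of size 2, {s, sr, ..., sr^8} of size 9.
Character table:
  irrep \ class              {e} (size 1)  {r^1, r^8} (size 2)  {r^2, r^7} (size 2)  {r^3, r^6} (size 2)  {r^4, r^5} (size 2)  {s, sr, ..., sr^8} (size 9)
  chi_1 (triv)               1             1                    1                    1                    1                    1                          
  chi_2 (sign: r->1, s->-1)  1             1                    1                    1                    1                    -1                         
  chi_3 (2d, j=1)            2             2*cos(2*pi/9)        2*cos(4*pi/9)        -1                   -2*cos(pi/9)         0                          
  chi_4 (2d, j=2)            2             2*cos(4*pi/9)        -2*cos(pi/9)         -1                   2*cos(2*pi/9)        0                          
  chi_5 (2d, j=3)            2             -1                   -1                   2                    -1                   0                          
  chi_6 (2d, j=4)            2             -2*cos(pi/9)         2*cos(2*pi/9)        -1                   2*cos(4*pi/9)        0                          

Spot check: chi_3 (2d, j=1) on {s, sr, ..., sr^8} = 0.

D_9 has order 2*9 = 18 with 6 conjugacy classes, hence 6 irreducibles. Sum of squared dims 1 + 1 + 4 + 4 + 4 + 4 = 18 = |G|. Linear characters come from the abelianisation; the 2-dimensional irreps have character r^k -> 2*cos(2*pi*j*k/9), reflections -> 0.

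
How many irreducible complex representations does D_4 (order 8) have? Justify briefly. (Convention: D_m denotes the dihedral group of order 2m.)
5

Derivation: The number of irreducible complex representations of a finite group equals its number of conjugacy classes. D_4 has 5 conjugacy classes (n/2 + 3 for n even), so D_4 (order 8) has exactly 5 irreducible complex representations.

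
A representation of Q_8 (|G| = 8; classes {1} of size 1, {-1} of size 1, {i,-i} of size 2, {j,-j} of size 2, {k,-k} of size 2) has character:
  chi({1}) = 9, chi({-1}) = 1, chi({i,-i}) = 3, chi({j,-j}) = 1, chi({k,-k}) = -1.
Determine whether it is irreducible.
Not irreducible (reducible): <chi, chi> = 13 > 1.

Argument: <chi, chi> = (1/|G|) sum_C |C| * |chi(C)|^2 = (1/8)[1*|9|^2 + 1*|1|^2 + 2*|3|^2 + 2*|1|^2 + 2*|-1|^2]
  = (1/8)[(81) + (1) + (18) + (2) + (2)] = 104/8 = 13.
A character is irreducible iff <chi, chi> = 1, so this representation is reducible.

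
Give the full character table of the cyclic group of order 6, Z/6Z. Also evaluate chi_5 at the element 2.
Character table of Z/6Z (irreps indexed chi_0,...,chi_5 with chi_k(m) = zeta_6^(k*m), zeta_6 = exp(2*pi*i/6)):
  irrep \ class  {0} (size 1)  {1} (size 1)    {2} (size 1)    {3} (size 1)  {4} (size 1)    {5} (size 1)  
  chi_0          1             1               1               1             1               1             
  chi_1          1             exp(I*pi/3)     exp(2*I*pi/3)   -1            exp(-2*I*pi/3)  exp(-I*pi/3)  
  chi_2          1             exp(2*I*pi/3)   exp(-2*I*pi/3)  1             exp(2*I*pi/3)   exp(-2*I*pi/3)
  chi_3          1             -1              1               -1            1               -1            
  chi_4          1             exp(-2*I*pi/3)  exp(2*I*pi/3)   1             exp(-2*I*pi/3)  exp(2*I*pi/3) 
  chi_5          1             exp(-I*pi/3)    exp(-2*I*pi/3)  -1            exp(2*I*pi/3)   exp(I*pi/3)   

Spot check: chi_5(2) = zeta_6^(5*2) = zeta_6^10 = exp(-2*I*pi/3).

Justification: Z/6Z is abelian, so all 6 irreducible complex representations are 1-dimensional. They are given by chi_k(m) = zeta_6^(k*m) for k = 0,...,5. Row orthogonality: sum_m chi_k(m) conj(chi_l(m)) = 6 * [k = l].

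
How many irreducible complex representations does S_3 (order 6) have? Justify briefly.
3

Argument: The number of irreducible complex representations of a finite group equals its number of conjugacy classes. Conjugacy classes in S_3 correspond to cycle types, i.e. partitions of 3; there are p(3) = 3 of them, so S_3 (order 6) has exactly 3 irreducible complex representations.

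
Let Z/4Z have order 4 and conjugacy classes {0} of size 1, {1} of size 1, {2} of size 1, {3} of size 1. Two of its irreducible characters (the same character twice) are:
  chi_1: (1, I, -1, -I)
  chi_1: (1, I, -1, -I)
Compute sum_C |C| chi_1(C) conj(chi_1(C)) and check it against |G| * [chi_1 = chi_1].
Sum = 4 = |G| = 4; so <chi_1, chi_1> = 1 (norm-1 confirms irreducibility).

Details: Compute term by term over conjugacy classes (|C| * chi_1(C) * conj(chi_1(C))):
  1*(1)*conj(1) + 1*(I)*conj(I) + 1*(-1)*conj(-1) + 1*(-I)*conj(-I)
  = (1) + (1) + (1) + (1)
  = 4.
(Exp terms are combined using exp(i*s)*conj(exp(i*t)) = exp(i*(s-t)), and sums of them are collapsed using the identity that for every m > 1 the m distinct m-th roots of unity sum to 0, e.g. 1 + exp(2*I*pi/3) + exp(-2*I*pi/3) = 0.)
Dividing by |G| = 4 gives 4/4 = 1, matching the row-orthogonality relation <chi_1, chi_1> = [chi_1 = chi_1].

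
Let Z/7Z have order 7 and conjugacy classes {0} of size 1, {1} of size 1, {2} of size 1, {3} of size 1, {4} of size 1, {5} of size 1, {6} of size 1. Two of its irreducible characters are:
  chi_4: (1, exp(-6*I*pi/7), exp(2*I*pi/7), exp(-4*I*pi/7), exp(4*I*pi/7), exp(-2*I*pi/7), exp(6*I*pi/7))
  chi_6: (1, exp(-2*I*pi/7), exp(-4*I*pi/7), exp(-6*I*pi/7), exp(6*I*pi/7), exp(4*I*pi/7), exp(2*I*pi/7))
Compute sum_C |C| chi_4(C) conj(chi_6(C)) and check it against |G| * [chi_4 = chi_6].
Sum = 0; so <chi_4, chi_6> = 0 (distinct irreducibles are orthogonal).

Why: Compute term by term over conjugacy classes (|C| * chi_4(C) * conj(chi_6(C))):
  1*(1)*conj(1) + 1*(exp(-6*I*pi/7))*conj(exp(-2*I*pi/7)) + 1*(exp(2*I*pi/7))*conj(exp(-4*I*pi/7)) + 1*(exp(-4*I*pi/7))*conj(exp(-6*I*pi/7)) + 1*(exp(4*I*pi/7))*conj(exp(6*I*pi/7)) + 1*(exp(-2*I*pi/7))*conj(exp(4*I*pi/7)) + 1*(exp(6*I*pi/7))*conj(exp(2*I*pi/7))
  = (1) + (exp(-4*I*pi/7)) + (exp(6*I*pi/7)) + (exp(2*I*pi/7)) + (exp(-2*I*pi/7)) + (exp(-6*I*pi/7)) + (exp(4*I*pi/7))
  = 0.
(Exp terms are combined using exp(i*s)*conj(exp(i*t)) = exp(i*(s-t)), and sums of them are collapsed using the identity that for every m > 1 the m distinct m-th roots of unity sum to 0, e.g. 1 + exp(2*I*pi/3) + exp(-2*I*pi/3) = 0.)
Dividing by |G| = 7 gives 0/7 = 0, matching the row-orthogonality relation <chi_4, chi_6> = [chi_4 = chi_6].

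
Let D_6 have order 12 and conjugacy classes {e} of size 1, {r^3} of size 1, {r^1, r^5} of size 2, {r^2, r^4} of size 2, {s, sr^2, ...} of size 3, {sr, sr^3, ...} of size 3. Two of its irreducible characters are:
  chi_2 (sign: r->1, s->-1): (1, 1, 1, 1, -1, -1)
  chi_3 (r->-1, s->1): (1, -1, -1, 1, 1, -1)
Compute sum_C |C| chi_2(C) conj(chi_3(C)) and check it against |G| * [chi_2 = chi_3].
Sum = 0; so <chi_2, chi_3> = 0 (distinct irreducibles are orthogonal).

Proof sketch: Compute term by term over conjugacy classes (|C| * chi_2(C) * conj(chi_3(C))):
  1*(1)*conj(1) + 1*(1)*conj(-1) + 2*(1)*conj(-1) + 2*(1)*conj(1) + 3*(-1)*conj(1) + 3*(-1)*conj(-1)
  = (1) + (-1) + (-2) + (2) + (-3) + (3)
  = 0.
Dividing by |G| = 12 gives 0/12 = 0, matching the row-orthogonality relation <chi_2, chi_3> = [chi_2 = chi_3].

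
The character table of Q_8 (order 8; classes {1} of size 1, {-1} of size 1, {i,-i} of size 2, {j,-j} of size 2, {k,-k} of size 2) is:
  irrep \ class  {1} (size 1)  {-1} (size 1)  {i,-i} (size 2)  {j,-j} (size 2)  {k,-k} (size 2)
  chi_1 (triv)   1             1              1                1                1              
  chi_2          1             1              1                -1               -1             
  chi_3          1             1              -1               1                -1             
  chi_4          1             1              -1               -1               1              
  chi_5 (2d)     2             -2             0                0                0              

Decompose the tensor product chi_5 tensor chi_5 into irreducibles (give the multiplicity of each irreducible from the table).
chi_5 tensor chi_5 = chi_1 + chi_2 + chi_3 + chi_4 (all other irreducibles have multiplicity 0).

Derivation: The character of a tensor product is the pointwise product (chi_5 * chi_5)(C) = chi_5(C) * chi_5(C):
  {1}: (2)*(2), {-1}: (-2)*(-2), {i,-i}: (0)*(0), {j,-j}: (0)*(0), {k,-k}: (0)*(0)
so (chi_5 * chi_5) takes values
  {1} -> 4, {-1} -> 4, {i,-i} -> 0, {j,-j} -> 0, {k,-k} -> 0.
Now take the inner product of this character with each irreducible chi from the table, <chi_5*chi_5, chi> = (1/8) sum_C |C| (chi_5*chi_5)(C) conj(chi(C)):
  <chi_5*chi_5, chi_1> = (1/8)[1*(4)*conj(1) + 1*(4)*conj(1) + 2*(0)*conj(1) + 2*(0)*conj(1) + 2*(0)*conj(1)]
      = (1/8)[(4) + (4) + (0) + (0) + (0)] = 8/8 = 1
  <chi_5*chi_5, chi_2> = (1/8)[1*(4)*conj(1) + 1*(4)*conj(1) + 2*(0)*conj(1) + 2*(0)*conj(-1) + 2*(0)*conj(-1)]
      = (1/8)[(4) + (4) + (0) + (0) + (0)] = 8/8 = 1
  <chi_5*chi_5, chi_3> = (1/8)[1*(4)*conj(1) + 1*(4)*conj(1) + 2*(0)*conj(-1) + 2*(0)*conj(1) + 2*(0)*conj(-1)]
      = (1/8)[(4) + (4) + (0) + (0) + (0)] = 8/8 = 1
  <chi_5*chi_5, chi_4> = (1/8)[1*(4)*conj(1) + 1*(4)*conj(1) + 2*(0)*conj(-1) + 2*(0)*conj(-1) + 2*(0)*conj(1)]
      = (1/8)[(4) + (4) + (0) + (0) + (0)] = 8/8 = 1
  <chi_5*chi_5, chi_5> = (1/8)[1*(4)*conj(2) + 1*(4)*conj(-2) + 2*(0)*conj(0) + 2*(0)*conj(0) + 2*(0)*conj(0)]
      = (1/8)[(8) + (-8) + (0) + (0) + (0)] = 0/8 = 0
Hence the multiplicities are chi_1: 1, chi_2: 1, chi_3: 1, chi_4: 1. Dimension check: dim(chi_5)*dim(chi_5) = 2*2 = 4 and sum (mult * dim) = 1*1 + 1*1 + 1*1 + 1*1 = 4.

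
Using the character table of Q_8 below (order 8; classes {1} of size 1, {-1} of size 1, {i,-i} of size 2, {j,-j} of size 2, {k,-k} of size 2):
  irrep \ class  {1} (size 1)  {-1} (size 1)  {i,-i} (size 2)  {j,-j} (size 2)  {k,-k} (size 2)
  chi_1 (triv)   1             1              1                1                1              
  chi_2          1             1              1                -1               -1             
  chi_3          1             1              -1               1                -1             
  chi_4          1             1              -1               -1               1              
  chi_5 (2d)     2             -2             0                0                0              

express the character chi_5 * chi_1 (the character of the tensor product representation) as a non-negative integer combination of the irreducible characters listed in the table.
chi_5 tensor chi_1 = chi_5 (all other irreducibles have multiplicity 0).

Argument: The character of a tensor product is the pointwise product (chi_5 * chi_1)(C) = chi_5(C) * chi_1(C):
  {1}: (2)*(1), {-1}: (-2)*(1), {i,-i}: (0)*(1), {j,-j}: (0)*(1), {k,-k}: (0)*(1)
so (chi_5 * chi_1) takes values
  {1} -> 2, {-1} -> -2, {i,-i} -> 0, {j,-j} -> 0, {k,-k} -> 0.
Now take the inner product of this character with each irreducible chi from the table, <chi_5*chi_1, chi> = (1/8) sum_C |C| (chi_5*chi_1)(C) conj(chi(C)):
  <chi_5*chi_1, chi_1> = (1/8)[1*(2)*conj(1) + 1*(-2)*conj(1) + 2*(0)*conj(1) + 2*(0)*conj(1) + 2*(0)*conj(1)]
      = (1/8)[(2) + (-2) + (0) + (0) + (0)] = 0/8 = 0
  <chi_5*chi_1, chi_2> = (1/8)[1*(2)*conj(1) + 1*(-2)*conj(1) + 2*(0)*conj(1) + 2*(0)*conj(-1) + 2*(0)*conj(-1)]
      = (1/8)[(2) + (-2) + (0) + (0) + (0)] = 0/8 = 0
  <chi_5*chi_1, chi_3> = (1/8)[1*(2)*conj(1) + 1*(-2)*conj(1) + 2*(0)*conj(-1) + 2*(0)*conj(1) + 2*(0)*conj(-1)]
      = (1/8)[(2) + (-2) + (0) + (0) + (0)] = 0/8 = 0
  <chi_5*chi_1, chi_4> = (1/8)[1*(2)*conj(1) + 1*(-2)*conj(1) + 2*(0)*conj(-1) + 2*(0)*conj(-1) + 2*(0)*conj(1)]
      = (1/8)[(2) + (-2) + (0) + (0) + (0)] = 0/8 = 0
  <chi_5*chi_1, chi_5> = (1/8)[1*(2)*conj(2) + 1*(-2)*conj(-2) + 2*(0)*conj(0) + 2*(0)*conj(0) + 2*(0)*conj(0)]
      = (1/8)[(4) + (4) + (0) + (0) + (0)] = 8/8 = 1
Hence the multiplicities are chi_5: 1. Dimension check: dim(chi_5)*dim(chi_1) = 2*1 = 2 and sum (mult * dim) = 1*2 = 2.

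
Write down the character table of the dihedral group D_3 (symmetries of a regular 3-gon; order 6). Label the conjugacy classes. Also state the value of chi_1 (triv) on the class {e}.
Conjugacy classes: {e} of size 1, {r^1, r^2} of size 2, {s, sr, ..., sr^2} of size 3.
Character table:
  irrep \ class              {e} (size 1)  {r^1, r^2} (size 2)  {s, sr, ..., sr^2} (size 3)
  chi_1 (triv)               1             1                    1                          
  chi_2 (sign: r->1, s->-1)  1             1                    -1                         
  chi_3 (2d, j=1)            2             -1                   0                          

Spot check: chi_1 (triv) on {e} = 1.

Proof sketch: D_3 has order 2*3 = 6 with 3 conjugacy classes, hence 3 irreducibles. Sum of squared dims 1 + 1 + 4 = 6 = |G|. Linear characters come from the abelianisation; the 2-dimensional irreps have character r^k -> 2*cos(2*pi*j*k/3), reflections -> 0.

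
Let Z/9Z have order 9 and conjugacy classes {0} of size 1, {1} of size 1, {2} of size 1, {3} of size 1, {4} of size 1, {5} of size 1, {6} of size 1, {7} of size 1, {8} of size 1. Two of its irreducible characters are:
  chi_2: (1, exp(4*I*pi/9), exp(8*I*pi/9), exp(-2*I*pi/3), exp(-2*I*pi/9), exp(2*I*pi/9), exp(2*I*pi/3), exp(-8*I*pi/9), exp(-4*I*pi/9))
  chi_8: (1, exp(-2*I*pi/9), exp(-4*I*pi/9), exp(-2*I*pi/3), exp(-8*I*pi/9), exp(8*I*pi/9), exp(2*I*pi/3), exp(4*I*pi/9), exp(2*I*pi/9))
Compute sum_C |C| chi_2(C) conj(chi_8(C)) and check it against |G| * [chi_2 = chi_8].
Sum = 0; so <chi_2, chi_8> = 0 (distinct irreducibles are orthogonal).

Argument: Compute term by term over conjugacy classes (|C| * chi_2(C) * conj(chi_8(C))):
  1*(1)*conj(1) + 1*(exp(4*I*pi/9))*conj(exp(-2*I*pi/9)) + 1*(exp(8*I*pi/9))*conj(exp(-4*I*pi/9)) + 1*(exp(-2*I*pi/3))*conj(exp(-2*I*pi/3)) + 1*(exp(-2*I*pi/9))*conj(exp(-8*I*pi/9)) + 1*(exp(2*I*pi/9))*conj(exp(8*I*pi/9)) + 1*(exp(2*I*pi/3))*conj(exp(2*I*pi/3)) + 1*(exp(-8*I*pi/9))*conj(exp(4*I*pi/9)) + 1*(exp(-4*I*pi/9))*conj(exp(2*I*pi/9))
  = (1) + (exp(2*I*pi/3)) + (exp(-2*I*pi/3)) + (1) + (exp(2*I*pi/3)) + (exp(-2*I*pi/3)) + (1) + (exp(2*I*pi/3)) + (exp(-2*I*pi/3))
  = 0.
(Exp terms are combined using exp(i*s)*conj(exp(i*t)) = exp(i*(s-t)), and sums of them are collapsed using the identity that for every m > 1 the m distinct m-th roots of unity sum to 0, e.g. 1 + exp(2*I*pi/3) + exp(-2*I*pi/3) = 0.)
Dividing by |G| = 9 gives 0/9 = 0, matching the row-orthogonality relation <chi_2, chi_8> = [chi_2 = chi_8].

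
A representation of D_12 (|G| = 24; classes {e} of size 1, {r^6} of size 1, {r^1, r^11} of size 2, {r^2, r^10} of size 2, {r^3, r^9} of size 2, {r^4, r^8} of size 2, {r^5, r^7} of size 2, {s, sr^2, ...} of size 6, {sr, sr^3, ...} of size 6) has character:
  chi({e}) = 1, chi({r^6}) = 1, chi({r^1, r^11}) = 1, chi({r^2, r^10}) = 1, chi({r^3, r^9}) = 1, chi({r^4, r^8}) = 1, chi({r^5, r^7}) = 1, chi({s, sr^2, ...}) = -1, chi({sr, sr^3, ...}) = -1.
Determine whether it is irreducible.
Irreducible: <chi, chi> = 1.

Why: <chi, chi> = (1/|G|) sum_C |C| * |chi(C)|^2 = (1/24)[1*|1|^2 + 1*|1|^2 + 2*|1|^2 + 2*|1|^2 + 2*|1|^2 + 2*|1|^2 + 2*|1|^2 + 6*|-1|^2 + 6*|-1|^2]
  = (1/24)[(1) + (1) + (2) + (2) + (2) + (2) + (2) + (6) + (6)] = 24/24 = 1.
A character is irreducible iff <chi, chi> = 1, so this representation is irreducible.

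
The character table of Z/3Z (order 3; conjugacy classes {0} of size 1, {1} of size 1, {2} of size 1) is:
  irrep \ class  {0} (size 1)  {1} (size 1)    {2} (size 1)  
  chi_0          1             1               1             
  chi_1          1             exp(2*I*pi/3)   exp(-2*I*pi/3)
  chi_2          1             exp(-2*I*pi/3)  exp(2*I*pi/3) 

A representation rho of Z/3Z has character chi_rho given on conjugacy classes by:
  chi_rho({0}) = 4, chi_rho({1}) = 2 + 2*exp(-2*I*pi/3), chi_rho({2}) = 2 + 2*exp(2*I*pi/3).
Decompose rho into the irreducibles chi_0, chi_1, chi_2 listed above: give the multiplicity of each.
Multiplicities: chi_0: 2, chi_1: 0, chi_2: 2.

Details: Use <chi_rho, chi> = (1/|G|) sum_C |C| * chi_rho(C) * conj(chi(C)) with |G| = 3 for each irreducible chi in the table:
  <chi_rho, chi_0> = (1/3)[1*(4)*conj(1) + 1*(2 + 2*exp(-2*I*pi/3))*conj(1) + 1*(2 + 2*exp(2*I*pi/3))*conj(1)]
      = (1/3)[(4) + (2 + 2*exp(-2*I*pi/3)) + (2 + 2*exp(2*I*pi/3))] = 6/3 = 2
  <chi_rho, chi_1> = (1/3)[1*(4)*conj(1) + 1*(2 + 2*exp(-2*I*pi/3))*conj(exp(2*I*pi/3)) + 1*(2 + 2*exp(2*I*pi/3))*conj(exp(-2*I*pi/3))]
      = (1/3)[(4) + (-2) + (-2)] = 0/3 = 0
  <chi_rho, chi_2> = (1/3)[1*(4)*conj(1) + 1*(2 + 2*exp(-2*I*pi/3))*conj(exp(-2*I*pi/3)) + 1*(2 + 2*exp(2*I*pi/3))*conj(exp(2*I*pi/3))]
      = (1/3)[(4) + (2 + 2*exp(2*I*pi/3)) + (2 + 2*exp(-2*I*pi/3))] = 6/3 = 2
(Exp terms are combined using exp(i*s)*conj(exp(i*t)) = exp(i*(s-t)), and sums of them are collapsed using the identity that for every m > 1 the m distinct m-th roots of unity sum to 0, e.g. 1 + exp(2*I*pi/3) + exp(-2*I*pi/3) = 0.)
Dimension check: dim(rho) = sum (mult * dim) = 2*1 + 0*1 + 2*1 = 4 = chi_rho(e) = 4.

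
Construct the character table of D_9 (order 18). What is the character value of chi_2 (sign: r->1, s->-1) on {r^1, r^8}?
Conjugacy classes: {e} of size 1, {r^1, r^8} of size 2, {r^2, r^7} of size 2, {r^3, r^6} of size 2, {r^4, r^5} of size 2, {s, sr, ..., sr^8} of size 9.
Character table:
  irrep \ class              {e} (size 1)  {r^1, r^8} (size 2)  {r^2, r^7} (size 2)  {r^3, r^6} (size 2)  {r^4, r^5} (size 2)  {s, sr, ..., sr^8} (size 9)
  chi_1 (triv)               1             1                    1                    1                    1                    1                          
  chi_2 (sign: r->1, s->-1)  1             1                    1                    1                    1                    -1                         
  chi_3 (2d, j=1)            2             2*cos(2*pi/9)        2*cos(4*pi/9)        -1                   -2*cos(pi/9)         0                          
  chi_4 (2d, j=2)            2             2*cos(4*pi/9)        -2*cos(pi/9)         -1                   2*cos(2*pi/9)        0                          
  chi_5 (2d, j=3)            2             -1                   -1                   2                    -1                   0                          
  chi_6 (2d, j=4)            2             -2*cos(pi/9)         2*cos(2*pi/9)        -1                   2*cos(4*pi/9)        0                          

Spot check: chi_2 (sign: r->1, s->-1) on {r^1, r^8} = 1.

Why: D_9 has order 2*9 = 18 with 6 conjugacy classes, hence 6 irreducibles. Sum of squared dims 1 + 1 + 4 + 4 + 4 + 4 = 18 = |G|. Linear characters come from the abelianisation; the 2-dimensional irreps have character r^k -> 2*cos(2*pi*j*k/9), reflections -> 0.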